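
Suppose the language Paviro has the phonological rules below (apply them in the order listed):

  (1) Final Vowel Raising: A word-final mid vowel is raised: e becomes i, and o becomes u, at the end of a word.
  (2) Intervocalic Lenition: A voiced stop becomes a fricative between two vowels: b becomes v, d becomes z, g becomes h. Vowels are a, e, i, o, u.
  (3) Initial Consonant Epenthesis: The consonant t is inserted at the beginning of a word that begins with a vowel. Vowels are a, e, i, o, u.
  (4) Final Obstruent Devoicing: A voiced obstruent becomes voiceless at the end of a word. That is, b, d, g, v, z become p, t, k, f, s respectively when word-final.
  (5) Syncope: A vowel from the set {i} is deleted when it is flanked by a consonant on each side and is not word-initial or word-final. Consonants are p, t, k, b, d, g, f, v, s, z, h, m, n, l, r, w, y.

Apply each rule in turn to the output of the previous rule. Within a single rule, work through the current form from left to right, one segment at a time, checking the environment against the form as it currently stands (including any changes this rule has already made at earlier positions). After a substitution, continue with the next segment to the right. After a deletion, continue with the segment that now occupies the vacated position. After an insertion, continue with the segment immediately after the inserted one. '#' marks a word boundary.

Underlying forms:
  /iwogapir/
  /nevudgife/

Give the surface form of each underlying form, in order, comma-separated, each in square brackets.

/iwogapir/:
  (1) Final Vowel Raising: no change — [iwogapir]
  (2) Intervocalic Lenition: [iwogapir] → [iwohapir]
  (3) Initial Consonant Epenthesis: [iwohapir] → [tiwohapir]
  (4) Final Obstruent Devoicing: no change — [tiwohapir]
  (5) Syncope: [tiwohapir] → [twohapr]
/nevudgife/:
  (1) Final Vowel Raising: [nevudgife] → [nevudgifi]
  (2) Intervocalic Lenition: no change — [nevudgifi]
  (3) Initial Consonant Epenthesis: no change — [nevudgifi]
  (4) Final Obstruent Devoicing: no change — [nevudgifi]
  (5) Syncope: [nevudgifi] → [nevudgfi]

[twohapr], [nevudgfi]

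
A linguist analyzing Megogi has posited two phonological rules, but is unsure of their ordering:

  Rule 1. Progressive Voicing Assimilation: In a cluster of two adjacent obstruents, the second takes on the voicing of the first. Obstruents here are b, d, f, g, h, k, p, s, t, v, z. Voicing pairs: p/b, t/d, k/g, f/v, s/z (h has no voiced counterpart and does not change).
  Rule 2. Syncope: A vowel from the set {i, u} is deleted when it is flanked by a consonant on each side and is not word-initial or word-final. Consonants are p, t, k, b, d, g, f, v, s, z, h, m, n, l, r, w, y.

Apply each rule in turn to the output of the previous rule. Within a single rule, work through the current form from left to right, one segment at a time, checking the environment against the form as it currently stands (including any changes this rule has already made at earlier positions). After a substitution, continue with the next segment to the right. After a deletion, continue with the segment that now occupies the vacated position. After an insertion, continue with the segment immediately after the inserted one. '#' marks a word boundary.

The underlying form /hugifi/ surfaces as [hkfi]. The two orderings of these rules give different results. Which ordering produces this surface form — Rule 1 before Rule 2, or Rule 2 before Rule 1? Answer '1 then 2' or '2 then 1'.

Order 1 then 2:
  1 Progressive Voicing Assimilation: no change — [hugifi]
  2 Syncope: [hugifi] → [hgfi]
  result: [hgfi]
Order 2 then 1:
  2 Syncope: [hugifi] → [hgfi]
  1 Progressive Voicing Assimilation: [hgfi] → [hkfi]
  result: [hkfi]

2 then 1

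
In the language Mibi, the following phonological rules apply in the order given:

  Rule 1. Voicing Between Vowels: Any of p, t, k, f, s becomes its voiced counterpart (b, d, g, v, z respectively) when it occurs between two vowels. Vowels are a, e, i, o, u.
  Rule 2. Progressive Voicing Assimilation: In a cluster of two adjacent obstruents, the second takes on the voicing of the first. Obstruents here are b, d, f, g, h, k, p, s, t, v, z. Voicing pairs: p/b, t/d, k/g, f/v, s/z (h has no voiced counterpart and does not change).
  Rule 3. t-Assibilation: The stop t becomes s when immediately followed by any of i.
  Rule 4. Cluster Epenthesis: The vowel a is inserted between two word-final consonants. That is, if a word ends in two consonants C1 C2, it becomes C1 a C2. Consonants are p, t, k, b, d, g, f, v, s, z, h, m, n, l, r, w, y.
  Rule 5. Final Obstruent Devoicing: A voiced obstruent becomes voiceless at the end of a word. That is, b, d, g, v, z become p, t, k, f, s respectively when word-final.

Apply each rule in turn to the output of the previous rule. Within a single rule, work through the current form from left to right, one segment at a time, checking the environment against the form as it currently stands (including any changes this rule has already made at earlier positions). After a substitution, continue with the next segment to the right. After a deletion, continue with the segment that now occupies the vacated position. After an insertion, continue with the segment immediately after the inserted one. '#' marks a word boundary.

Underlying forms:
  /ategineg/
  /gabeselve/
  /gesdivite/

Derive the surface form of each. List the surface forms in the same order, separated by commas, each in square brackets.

[adeginek], [gabezelve], [gessivide]

/ategineg/:
  Rule 1 Voicing Between Vowels: [ategineg] → [adegineg]
  Rule 2 Progressive Voicing Assimilation: no change — [adegineg]
  Rule 3 t-Assibilation: no change — [adegineg]
  Rule 4 Cluster Epenthesis: no change — [adegineg]
  Rule 5 Final Obstruent Devoicing: [adegineg] → [adeginek]
/gabeselve/:
  Rule 1 Voicing Between Vowels: [gabeselve] → [gabezelve]
  Rule 2 Progressive Voicing Assimilation: no change — [gabezelve]
  Rule 3 t-Assibilation: no change — [gabezelve]
  Rule 4 Cluster Epenthesis: no change — [gabezelve]
  Rule 5 Final Obstruent Devoicing: no change — [gabezelve]
/gesdivite/:
  Rule 1 Voicing Between Vowels: [gesdivite] → [gesdivide]
  Rule 2 Progressive Voicing Assimilation: [gesdivide] → [gestivide]
  Rule 3 t-Assibilation: [gestivide] → [gessivide]
  Rule 4 Cluster Epenthesis: no change — [gessivide]
  Rule 5 Final Obstruent Devoicing: no change — [gessivide]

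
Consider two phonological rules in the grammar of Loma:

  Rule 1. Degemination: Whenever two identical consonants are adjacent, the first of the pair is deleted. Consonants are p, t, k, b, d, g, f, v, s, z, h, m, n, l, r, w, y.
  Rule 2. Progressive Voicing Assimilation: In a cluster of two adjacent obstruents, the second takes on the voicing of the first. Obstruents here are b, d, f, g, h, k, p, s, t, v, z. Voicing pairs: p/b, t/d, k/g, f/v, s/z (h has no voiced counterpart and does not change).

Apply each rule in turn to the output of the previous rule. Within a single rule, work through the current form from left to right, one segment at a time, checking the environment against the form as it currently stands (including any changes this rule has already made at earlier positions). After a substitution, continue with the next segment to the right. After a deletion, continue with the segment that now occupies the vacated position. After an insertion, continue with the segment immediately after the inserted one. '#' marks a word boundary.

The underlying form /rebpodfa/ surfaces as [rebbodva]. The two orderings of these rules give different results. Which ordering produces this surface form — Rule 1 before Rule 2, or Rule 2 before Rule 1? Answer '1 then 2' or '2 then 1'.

1 then 2

Order 1 then 2:
  1 Degemination: no change — [rebpodfa]
  2 Progressive Voicing Assimilation: [rebpodfa] → [rebbodva]
  result: [rebbodva]
Order 2 then 1:
  2 Progressive Voicing Assimilation: [rebpodfa] → [rebbodva]
  1 Degemination: [rebbodva] → [rebodva]
  result: [rebodva]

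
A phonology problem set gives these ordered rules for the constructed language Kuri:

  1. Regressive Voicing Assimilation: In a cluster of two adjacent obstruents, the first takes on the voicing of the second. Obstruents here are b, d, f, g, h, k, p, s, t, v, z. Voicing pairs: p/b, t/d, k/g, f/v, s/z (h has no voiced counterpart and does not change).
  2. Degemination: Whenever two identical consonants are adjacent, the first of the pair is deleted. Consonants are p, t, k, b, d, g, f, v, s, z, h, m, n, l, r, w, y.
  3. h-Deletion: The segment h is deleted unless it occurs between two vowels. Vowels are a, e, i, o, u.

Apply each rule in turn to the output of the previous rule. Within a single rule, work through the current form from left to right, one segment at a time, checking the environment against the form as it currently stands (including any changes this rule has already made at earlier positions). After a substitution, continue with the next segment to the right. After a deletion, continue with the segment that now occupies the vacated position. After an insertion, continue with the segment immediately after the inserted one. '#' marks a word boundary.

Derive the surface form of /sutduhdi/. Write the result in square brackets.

[sududi]

1 Regressive Voicing Assimilation: [sutduhdi] → [sudduhdi]
2 Degemination: [sudduhdi] → [suduhdi]
3 h-Deletion: [suduhdi] → [sududi]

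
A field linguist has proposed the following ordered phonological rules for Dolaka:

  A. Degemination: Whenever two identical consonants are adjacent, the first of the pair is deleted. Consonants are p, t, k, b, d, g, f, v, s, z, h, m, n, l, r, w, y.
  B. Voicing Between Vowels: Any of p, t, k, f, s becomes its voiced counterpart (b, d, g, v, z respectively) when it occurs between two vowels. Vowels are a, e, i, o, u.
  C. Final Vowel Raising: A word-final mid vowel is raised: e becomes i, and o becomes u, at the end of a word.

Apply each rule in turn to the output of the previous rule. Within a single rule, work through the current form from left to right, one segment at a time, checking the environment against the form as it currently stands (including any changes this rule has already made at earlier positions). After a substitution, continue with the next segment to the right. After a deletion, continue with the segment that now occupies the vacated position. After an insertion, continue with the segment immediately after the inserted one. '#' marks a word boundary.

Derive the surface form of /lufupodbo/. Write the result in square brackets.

[luvubodbu]

A Degemination: no change — [lufupodbo]
B Voicing Between Vowels: [lufupodbo] → [luvubodbo]
C Final Vowel Raising: [luvubodbo] → [luvubodbu]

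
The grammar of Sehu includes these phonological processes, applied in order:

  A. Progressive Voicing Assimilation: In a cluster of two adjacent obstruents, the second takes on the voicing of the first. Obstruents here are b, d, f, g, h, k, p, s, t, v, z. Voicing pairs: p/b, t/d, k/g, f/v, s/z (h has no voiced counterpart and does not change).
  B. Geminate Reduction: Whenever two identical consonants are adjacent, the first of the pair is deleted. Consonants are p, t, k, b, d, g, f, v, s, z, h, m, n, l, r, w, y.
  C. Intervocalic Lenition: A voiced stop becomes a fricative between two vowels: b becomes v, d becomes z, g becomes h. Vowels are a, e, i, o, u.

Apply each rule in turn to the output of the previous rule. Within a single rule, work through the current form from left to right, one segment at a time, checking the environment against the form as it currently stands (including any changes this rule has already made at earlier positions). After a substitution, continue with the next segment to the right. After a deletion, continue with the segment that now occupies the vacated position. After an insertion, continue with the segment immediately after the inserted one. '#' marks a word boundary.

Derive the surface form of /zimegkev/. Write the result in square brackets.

[zimehev]

A Progressive Voicing Assimilation: [zimegkev] → [zimeggev]
B Geminate Reduction: [zimeggev] → [zimegev]
C Intervocalic Lenition: [zimegev] → [zimehev]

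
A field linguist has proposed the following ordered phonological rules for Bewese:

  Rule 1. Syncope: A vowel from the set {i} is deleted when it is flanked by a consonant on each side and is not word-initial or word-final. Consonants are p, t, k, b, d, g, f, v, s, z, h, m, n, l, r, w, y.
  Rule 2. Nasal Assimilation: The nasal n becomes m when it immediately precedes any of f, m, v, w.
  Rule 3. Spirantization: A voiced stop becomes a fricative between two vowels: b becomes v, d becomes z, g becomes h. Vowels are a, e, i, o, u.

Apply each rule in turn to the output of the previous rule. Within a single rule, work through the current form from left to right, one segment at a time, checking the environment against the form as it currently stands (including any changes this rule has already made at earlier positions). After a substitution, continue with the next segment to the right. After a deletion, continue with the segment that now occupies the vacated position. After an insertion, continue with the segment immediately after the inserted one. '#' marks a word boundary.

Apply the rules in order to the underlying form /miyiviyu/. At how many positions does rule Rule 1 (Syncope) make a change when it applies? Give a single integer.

3

Rule 1 Syncope: [miyiviyu] → [myvyu]
Rule 2 Nasal Assimilation: no change — [myvyu]
Rule 3 Spirantization: no change — [myvyu]
Rule Rule 1 changed 3 position(s).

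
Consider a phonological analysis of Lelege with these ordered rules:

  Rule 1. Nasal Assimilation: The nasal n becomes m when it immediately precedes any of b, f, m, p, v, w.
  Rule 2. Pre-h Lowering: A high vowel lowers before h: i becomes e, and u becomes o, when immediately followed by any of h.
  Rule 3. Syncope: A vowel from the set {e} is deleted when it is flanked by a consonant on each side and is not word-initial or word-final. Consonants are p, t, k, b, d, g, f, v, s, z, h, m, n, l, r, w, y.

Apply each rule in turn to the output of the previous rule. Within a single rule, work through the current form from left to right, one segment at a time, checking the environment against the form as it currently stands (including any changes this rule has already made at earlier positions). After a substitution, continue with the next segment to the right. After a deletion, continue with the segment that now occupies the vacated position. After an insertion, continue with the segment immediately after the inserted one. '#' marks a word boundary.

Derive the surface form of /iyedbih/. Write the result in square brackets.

[iydbh]

Rule 1 Nasal Assimilation: no change — [iyedbih]
Rule 2 Pre-h Lowering: [iyedbih] → [iyedbeh]
Rule 3 Syncope: [iyedbeh] → [iydbh]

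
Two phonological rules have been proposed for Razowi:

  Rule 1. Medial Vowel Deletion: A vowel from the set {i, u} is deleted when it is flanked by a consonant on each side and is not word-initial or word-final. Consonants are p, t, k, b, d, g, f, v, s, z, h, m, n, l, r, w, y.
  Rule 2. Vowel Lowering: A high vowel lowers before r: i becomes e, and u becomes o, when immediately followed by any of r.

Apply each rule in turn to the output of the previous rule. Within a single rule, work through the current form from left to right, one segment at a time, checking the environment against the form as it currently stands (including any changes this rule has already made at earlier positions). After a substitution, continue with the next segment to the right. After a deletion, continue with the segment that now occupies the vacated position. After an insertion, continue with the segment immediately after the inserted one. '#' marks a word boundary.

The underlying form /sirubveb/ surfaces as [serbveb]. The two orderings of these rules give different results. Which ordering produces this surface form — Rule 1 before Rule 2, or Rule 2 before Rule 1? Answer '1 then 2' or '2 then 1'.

2 then 1

Order 1 then 2:
  1 Medial Vowel Deletion: [sirubveb] → [srbveb]
  2 Vowel Lowering: no change — [srbveb]
  result: [srbveb]
Order 2 then 1:
  2 Vowel Lowering: [sirubveb] → [serubveb]
  1 Medial Vowel Deletion: [serubveb] → [serbveb]
  result: [serbveb]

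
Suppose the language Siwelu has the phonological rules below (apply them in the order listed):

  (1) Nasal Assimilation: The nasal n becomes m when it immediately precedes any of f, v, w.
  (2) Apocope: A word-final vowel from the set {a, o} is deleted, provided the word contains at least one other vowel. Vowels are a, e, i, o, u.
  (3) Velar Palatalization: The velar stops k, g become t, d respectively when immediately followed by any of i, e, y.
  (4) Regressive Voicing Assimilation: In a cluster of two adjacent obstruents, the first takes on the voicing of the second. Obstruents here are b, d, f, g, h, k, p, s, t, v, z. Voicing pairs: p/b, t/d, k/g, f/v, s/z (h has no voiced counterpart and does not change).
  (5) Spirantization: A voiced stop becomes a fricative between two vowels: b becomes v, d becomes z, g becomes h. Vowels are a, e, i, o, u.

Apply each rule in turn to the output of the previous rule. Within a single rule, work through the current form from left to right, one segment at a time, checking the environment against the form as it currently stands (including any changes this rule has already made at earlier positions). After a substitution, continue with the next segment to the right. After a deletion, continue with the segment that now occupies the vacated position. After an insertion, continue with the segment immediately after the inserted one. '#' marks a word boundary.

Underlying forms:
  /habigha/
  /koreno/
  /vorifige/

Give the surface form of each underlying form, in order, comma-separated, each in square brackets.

/habigha/:
  (1) Nasal Assimilation: no change — [habigha]
  (2) Apocope: [habigha] → [habigh]
  (3) Velar Palatalization: no change — [habigh]
  (4) Regressive Voicing Assimilation: [habigh] → [habikh]
  (5) Spirantization: [habikh] → [havikh]
/koreno/:
  (1) Nasal Assimilation: no change — [koreno]
  (2) Apocope: [koreno] → [koren]
  (3) Velar Palatalization: no change — [koren]
  (4) Regressive Voicing Assimilation: no change — [koren]
  (5) Spirantization: no change — [koren]
/vorifige/:
  (1) Nasal Assimilation: no change — [vorifige]
  (2) Apocope: no change — [vorifige]
  (3) Velar Palatalization: [vorifige] → [vorifide]
  (4) Regressive Voicing Assimilation: no change — [vorifide]
  (5) Spirantization: [vorifide] → [vorifize]

[havikh], [koren], [vorifize]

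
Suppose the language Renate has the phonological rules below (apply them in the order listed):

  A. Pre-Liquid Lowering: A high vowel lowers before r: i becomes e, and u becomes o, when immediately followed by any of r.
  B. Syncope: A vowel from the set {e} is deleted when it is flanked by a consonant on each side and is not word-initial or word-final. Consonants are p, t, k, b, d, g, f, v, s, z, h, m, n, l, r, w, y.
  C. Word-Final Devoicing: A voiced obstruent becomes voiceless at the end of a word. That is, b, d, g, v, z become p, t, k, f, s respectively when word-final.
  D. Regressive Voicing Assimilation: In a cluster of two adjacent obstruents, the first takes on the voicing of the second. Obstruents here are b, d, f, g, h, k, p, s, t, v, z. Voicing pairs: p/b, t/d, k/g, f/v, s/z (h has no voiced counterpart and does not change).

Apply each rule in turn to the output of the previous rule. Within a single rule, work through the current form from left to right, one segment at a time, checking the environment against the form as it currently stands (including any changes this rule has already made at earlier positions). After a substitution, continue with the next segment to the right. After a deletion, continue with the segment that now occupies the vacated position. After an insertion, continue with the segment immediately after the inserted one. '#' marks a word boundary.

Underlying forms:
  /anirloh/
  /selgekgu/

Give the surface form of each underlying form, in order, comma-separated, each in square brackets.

[anrloh], [slkggu]

/anirloh/:
  A Pre-Liquid Lowering: [anirloh] → [anerloh]
  B Syncope: [anerloh] → [anrloh]
  C Word-Final Devoicing: no change — [anrloh]
  D Regressive Voicing Assimilation: no change — [anrloh]
/selgekgu/:
  A Pre-Liquid Lowering: no change — [selgekgu]
  B Syncope: [selgekgu] → [slgkgu]
  C Word-Final Devoicing: no change — [slgkgu]
  D Regressive Voicing Assimilation: [slgkgu] → [slkggu]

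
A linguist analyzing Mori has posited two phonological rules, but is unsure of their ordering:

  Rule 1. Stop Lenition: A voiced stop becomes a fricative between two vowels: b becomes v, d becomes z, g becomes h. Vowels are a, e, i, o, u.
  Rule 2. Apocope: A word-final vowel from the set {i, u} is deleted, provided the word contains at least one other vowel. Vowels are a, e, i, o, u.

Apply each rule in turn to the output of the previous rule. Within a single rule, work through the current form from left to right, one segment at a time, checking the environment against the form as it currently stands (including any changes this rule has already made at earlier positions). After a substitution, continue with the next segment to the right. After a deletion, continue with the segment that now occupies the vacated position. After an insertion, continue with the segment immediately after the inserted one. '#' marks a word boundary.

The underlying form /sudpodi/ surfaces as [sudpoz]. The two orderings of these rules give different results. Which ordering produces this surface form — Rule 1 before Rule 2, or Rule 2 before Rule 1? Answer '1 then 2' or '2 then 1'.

Order 1 then 2:
  1 Stop Lenition: [sudpodi] → [sudpozi]
  2 Apocope: [sudpozi] → [sudpoz]
  result: [sudpoz]
Order 2 then 1:
  2 Apocope: [sudpodi] → [sudpod]
  1 Stop Lenition: no change — [sudpod]
  result: [sudpod]

1 then 2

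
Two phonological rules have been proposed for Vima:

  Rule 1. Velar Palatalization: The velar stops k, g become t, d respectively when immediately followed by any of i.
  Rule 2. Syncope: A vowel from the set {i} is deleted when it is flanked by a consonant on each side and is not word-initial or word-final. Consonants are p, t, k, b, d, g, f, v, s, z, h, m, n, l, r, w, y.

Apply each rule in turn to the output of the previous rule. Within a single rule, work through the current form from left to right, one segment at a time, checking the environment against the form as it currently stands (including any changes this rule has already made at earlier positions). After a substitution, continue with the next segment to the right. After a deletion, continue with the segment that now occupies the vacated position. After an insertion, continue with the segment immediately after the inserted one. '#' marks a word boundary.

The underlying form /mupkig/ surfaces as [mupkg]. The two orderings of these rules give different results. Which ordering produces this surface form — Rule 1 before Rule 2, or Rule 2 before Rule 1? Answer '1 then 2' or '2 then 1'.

2 then 1

Order 1 then 2:
  1 Velar Palatalization: [mupkig] → [muptig]
  2 Syncope: [muptig] → [muptg]
  result: [muptg]
Order 2 then 1:
  2 Syncope: [mupkig] → [mupkg]
  1 Velar Palatalization: no change — [mupkg]
  result: [mupkg]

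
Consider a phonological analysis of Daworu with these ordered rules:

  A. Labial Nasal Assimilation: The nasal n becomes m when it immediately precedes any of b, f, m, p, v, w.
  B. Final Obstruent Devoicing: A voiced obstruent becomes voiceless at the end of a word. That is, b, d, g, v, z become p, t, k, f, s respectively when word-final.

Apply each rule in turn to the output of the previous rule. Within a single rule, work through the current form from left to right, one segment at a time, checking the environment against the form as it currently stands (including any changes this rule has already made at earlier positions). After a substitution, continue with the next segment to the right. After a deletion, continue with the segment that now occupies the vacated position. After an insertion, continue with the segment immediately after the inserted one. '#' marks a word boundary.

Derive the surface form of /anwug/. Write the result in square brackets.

[amwuk]

A Labial Nasal Assimilation: [anwug] → [amwug]
B Final Obstruent Devoicing: [amwug] → [amwuk]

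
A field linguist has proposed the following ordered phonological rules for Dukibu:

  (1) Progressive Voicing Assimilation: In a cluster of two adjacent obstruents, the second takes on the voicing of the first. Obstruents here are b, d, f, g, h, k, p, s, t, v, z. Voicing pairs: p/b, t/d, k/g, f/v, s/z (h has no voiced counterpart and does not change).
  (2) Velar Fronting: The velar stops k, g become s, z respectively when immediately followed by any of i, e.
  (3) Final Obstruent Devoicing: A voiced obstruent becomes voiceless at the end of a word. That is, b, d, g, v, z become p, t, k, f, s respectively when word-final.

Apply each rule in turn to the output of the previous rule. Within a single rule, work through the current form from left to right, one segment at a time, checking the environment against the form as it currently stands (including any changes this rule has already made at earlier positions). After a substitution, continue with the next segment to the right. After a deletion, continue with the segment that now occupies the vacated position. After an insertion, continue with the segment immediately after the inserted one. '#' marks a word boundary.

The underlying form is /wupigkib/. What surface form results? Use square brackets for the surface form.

(1) Progressive Voicing Assimilation: [wupigkib] → [wupiggib]
(2) Velar Fronting: [wupiggib] → [wupigzib]
(3) Final Obstruent Devoicing: [wupigzib] → [wupigzip]

[wupigzip]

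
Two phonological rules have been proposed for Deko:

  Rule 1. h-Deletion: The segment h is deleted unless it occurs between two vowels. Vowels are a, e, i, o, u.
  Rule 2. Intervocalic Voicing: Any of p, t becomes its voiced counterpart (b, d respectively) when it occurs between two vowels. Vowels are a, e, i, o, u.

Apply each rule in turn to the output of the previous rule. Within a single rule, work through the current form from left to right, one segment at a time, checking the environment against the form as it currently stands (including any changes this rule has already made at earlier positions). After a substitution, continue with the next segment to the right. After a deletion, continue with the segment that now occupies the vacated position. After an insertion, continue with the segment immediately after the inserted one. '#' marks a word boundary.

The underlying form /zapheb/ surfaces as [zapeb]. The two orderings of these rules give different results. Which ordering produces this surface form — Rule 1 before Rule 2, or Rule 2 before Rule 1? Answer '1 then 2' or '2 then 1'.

2 then 1

Order 1 then 2:
  1 h-Deletion: [zapheb] → [zapeb]
  2 Intervocalic Voicing: [zapeb] → [zabeb]
  result: [zabeb]
Order 2 then 1:
  2 Intervocalic Voicing: no change — [zapheb]
  1 h-Deletion: [zapheb] → [zapeb]
  result: [zapeb]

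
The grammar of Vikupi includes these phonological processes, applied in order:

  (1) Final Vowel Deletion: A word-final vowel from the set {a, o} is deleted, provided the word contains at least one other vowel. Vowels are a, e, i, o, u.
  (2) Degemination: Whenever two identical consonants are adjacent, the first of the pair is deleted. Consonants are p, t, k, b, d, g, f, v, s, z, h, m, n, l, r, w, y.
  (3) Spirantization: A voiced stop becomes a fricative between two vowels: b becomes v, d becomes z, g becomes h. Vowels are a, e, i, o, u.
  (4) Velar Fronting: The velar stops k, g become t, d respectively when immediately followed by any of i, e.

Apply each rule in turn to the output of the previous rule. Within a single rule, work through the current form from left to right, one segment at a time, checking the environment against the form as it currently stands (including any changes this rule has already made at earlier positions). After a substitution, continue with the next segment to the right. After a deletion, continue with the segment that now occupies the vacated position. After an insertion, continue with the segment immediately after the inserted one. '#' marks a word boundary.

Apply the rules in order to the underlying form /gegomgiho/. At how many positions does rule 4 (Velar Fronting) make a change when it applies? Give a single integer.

2

(1) Final Vowel Deletion: [gegomgiho] → [gegomgih]
(2) Degemination: no change — [gegomgih]
(3) Spirantization: [gegomgih] → [gehomgih]
(4) Velar Fronting: [gehomgih] → [dehomdih]
Rule 4 changed 2 position(s).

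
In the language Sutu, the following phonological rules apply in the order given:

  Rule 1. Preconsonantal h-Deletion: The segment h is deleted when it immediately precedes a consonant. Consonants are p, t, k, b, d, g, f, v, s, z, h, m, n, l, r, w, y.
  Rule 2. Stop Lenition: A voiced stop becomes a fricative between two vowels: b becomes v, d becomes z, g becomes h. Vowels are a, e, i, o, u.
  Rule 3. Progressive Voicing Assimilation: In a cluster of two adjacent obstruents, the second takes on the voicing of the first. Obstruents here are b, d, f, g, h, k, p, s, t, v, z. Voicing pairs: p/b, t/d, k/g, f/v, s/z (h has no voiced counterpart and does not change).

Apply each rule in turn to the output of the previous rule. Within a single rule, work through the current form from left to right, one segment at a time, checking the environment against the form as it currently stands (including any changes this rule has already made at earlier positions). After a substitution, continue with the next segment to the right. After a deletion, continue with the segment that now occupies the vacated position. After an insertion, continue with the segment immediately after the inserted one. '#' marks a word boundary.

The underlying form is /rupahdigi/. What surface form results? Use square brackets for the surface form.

Rule 1 Preconsonantal h-Deletion: [rupahdigi] → [rupadigi]
Rule 2 Stop Lenition: [rupadigi] → [rupazihi]
Rule 3 Progressive Voicing Assimilation: no change — [rupazihi]

[rupazihi]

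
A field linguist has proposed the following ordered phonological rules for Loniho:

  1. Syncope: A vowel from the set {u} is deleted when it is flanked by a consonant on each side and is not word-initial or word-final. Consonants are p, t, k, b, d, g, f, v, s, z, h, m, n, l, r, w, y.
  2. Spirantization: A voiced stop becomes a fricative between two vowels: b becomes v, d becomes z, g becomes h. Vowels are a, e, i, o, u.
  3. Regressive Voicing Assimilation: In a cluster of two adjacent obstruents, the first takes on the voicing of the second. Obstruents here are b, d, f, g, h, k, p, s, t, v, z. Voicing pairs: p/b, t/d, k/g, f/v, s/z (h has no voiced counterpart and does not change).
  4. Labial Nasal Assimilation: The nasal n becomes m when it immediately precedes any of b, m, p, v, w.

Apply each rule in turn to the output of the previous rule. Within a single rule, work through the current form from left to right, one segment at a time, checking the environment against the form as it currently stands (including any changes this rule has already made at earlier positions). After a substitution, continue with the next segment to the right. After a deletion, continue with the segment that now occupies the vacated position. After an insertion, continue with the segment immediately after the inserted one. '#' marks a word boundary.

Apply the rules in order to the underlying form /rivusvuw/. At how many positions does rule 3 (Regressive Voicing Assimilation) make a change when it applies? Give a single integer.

2

1 Syncope: [rivusvuw] → [rivsvw]
2 Spirantization: no change — [rivsvw]
3 Regressive Voicing Assimilation: [rivsvw] → [rifzvw]
4 Labial Nasal Assimilation: no change — [rifzvw]
Rule 3 changed 2 position(s).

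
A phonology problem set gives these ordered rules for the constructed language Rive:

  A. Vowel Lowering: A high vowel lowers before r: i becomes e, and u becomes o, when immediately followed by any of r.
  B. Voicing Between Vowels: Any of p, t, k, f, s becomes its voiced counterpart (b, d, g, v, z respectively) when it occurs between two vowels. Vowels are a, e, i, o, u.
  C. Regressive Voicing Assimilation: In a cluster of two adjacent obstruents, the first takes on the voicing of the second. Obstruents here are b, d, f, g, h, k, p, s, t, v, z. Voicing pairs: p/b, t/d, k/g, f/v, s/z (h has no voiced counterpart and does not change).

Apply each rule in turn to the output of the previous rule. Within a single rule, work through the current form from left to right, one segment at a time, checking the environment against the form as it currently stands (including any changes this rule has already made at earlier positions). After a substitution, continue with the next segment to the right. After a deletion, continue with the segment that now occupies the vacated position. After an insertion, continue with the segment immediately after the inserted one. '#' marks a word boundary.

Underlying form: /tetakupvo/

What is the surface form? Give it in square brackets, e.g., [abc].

A Vowel Lowering: no change — [tetakupvo]
B Voicing Between Vowels: [tetakupvo] → [tedagupvo]
C Regressive Voicing Assimilation: [tedagupvo] → [tedagubvo]

[tedagubvo]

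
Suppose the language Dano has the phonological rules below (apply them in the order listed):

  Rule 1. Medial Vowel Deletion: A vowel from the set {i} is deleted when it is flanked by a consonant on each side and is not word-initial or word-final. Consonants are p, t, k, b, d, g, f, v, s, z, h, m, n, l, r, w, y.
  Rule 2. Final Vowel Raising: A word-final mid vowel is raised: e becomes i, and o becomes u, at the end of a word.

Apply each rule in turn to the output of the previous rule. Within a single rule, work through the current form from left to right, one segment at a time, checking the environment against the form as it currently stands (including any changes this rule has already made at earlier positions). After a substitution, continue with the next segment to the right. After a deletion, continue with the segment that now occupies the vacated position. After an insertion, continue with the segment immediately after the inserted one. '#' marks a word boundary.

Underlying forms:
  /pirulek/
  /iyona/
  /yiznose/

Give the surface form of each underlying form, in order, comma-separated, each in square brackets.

[prulek], [iyona], [yznosi]

/pirulek/:
  Rule 1 Medial Vowel Deletion: [pirulek] → [prulek]
  Rule 2 Final Vowel Raising: no change — [prulek]
/iyona/:
  Rule 1 Medial Vowel Deletion: no change — [iyona]
  Rule 2 Final Vowel Raising: no change — [iyona]
/yiznose/:
  Rule 1 Medial Vowel Deletion: [yiznose] → [yznose]
  Rule 2 Final Vowel Raising: [yznose] → [yznosi]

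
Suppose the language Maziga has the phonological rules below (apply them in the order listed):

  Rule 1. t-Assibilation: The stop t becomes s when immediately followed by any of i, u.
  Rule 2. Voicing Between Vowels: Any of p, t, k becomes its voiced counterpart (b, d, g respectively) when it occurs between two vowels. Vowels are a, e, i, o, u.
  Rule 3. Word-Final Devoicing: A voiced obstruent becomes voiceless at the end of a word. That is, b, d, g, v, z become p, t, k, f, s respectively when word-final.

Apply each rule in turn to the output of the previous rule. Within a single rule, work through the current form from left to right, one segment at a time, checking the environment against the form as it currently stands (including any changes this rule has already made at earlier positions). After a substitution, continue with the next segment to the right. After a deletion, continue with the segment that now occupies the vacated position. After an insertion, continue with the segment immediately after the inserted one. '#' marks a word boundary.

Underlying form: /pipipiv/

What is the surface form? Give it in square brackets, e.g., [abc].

Rule 1 t-Assibilation: no change — [pipipiv]
Rule 2 Voicing Between Vowels: [pipipiv] → [pibibiv]
Rule 3 Word-Final Devoicing: [pibibiv] → [pibibif]

[pibibif]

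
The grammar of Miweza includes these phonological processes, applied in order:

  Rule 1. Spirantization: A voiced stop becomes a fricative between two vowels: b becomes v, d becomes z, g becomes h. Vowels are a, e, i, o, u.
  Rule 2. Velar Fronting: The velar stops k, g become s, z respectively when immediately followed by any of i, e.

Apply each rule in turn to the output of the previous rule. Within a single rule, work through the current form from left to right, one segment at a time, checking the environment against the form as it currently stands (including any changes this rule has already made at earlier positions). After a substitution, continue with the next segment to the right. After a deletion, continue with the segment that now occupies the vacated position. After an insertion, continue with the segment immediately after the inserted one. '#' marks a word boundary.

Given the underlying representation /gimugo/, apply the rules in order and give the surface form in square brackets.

Rule 1 Spirantization: [gimugo] → [gimuho]
Rule 2 Velar Fronting: [gimuho] → [zimuho]

[zimuho]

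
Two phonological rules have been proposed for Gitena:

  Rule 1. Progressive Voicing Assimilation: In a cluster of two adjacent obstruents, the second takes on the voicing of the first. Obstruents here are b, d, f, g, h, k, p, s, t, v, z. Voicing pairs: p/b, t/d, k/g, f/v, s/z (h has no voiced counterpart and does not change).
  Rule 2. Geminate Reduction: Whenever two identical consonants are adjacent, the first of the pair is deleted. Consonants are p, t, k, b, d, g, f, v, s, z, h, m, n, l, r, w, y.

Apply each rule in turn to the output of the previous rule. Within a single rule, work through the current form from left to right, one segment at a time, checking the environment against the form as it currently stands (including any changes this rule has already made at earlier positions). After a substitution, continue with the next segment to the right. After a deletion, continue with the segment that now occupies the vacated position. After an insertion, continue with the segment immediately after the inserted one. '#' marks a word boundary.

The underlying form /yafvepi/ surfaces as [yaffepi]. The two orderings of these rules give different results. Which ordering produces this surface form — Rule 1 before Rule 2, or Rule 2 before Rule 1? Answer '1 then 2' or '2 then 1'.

2 then 1

Order 1 then 2:
  1 Progressive Voicing Assimilation: [yafvepi] → [yaffepi]
  2 Geminate Reduction: [yaffepi] → [yafepi]
  result: [yafepi]
Order 2 then 1:
  2 Geminate Reduction: no change — [yafvepi]
  1 Progressive Voicing Assimilation: [yafvepi] → [yaffepi]
  result: [yaffepi]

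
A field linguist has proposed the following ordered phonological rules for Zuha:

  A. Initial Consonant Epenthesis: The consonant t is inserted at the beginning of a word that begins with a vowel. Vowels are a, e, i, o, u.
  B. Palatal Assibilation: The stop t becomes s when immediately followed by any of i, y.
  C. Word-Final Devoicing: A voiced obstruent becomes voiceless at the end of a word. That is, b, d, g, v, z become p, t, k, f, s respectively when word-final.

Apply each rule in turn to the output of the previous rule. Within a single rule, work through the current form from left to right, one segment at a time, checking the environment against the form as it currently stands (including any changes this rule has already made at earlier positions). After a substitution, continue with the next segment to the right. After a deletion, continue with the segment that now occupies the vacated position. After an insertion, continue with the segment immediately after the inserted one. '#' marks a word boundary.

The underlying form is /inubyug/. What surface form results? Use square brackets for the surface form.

[sinubyuk]

A Initial Consonant Epenthesis: [inubyug] → [tinubyug]
B Palatal Assibilation: [tinubyug] → [sinubyug]
C Word-Final Devoicing: [sinubyug] → [sinubyuk]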